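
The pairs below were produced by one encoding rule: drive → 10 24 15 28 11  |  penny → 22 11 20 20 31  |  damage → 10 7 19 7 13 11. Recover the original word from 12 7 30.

d is letter #4 and maps to 10: an offset of 6. The number is (letter's place in the alphabet, a=1) + 6.
Undoing it on 12 7 30: 12→(12−6)÷1=6=f, 7→(7−6)÷1=1=a, 30→(30−6)÷1=24=x.

fax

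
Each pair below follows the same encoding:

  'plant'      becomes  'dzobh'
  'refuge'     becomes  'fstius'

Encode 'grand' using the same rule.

ufobr

This is a Caesar cipher with shift 14.
For grand: g+14=u, r+14=f, a+14=o, n+14=b, d+14=r.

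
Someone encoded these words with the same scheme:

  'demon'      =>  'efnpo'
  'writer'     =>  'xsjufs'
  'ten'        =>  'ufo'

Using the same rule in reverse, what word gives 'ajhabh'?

zigzag

Each letter is shifted forward by 1 in the alphabet (a Caesar shift of +1).
Decoding ajhabh: a−1=z, j−1=i, h−1=g, a−1=z, b−1=a, h−1=g.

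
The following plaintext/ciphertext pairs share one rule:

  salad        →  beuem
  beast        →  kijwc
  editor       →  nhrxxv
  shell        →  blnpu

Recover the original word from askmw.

A repeating key of period 2 is used — shifts +9, +4 over and over.
Undoing it on askmw: a−9=r, s−4=o, k−9=b, m−4=i, w−9=n.

robin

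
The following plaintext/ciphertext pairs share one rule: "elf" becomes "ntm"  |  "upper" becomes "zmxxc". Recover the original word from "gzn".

fry

The output letters match the input read backwards, each shifted +8: elf reversed is fle. Read the word backwards and shift each letter +8.
Reversing it on gzn: shift back: g−8=y, z−8=r, n−8=f → yrf; then reverse → fry.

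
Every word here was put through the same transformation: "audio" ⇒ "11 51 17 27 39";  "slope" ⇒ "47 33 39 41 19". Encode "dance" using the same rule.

17 11 37 15 19

a(#1)→11 and u(#21)→51: differences scale by 2, so n = 2·pos + 9. Each letter becomes 2×(its alphabet position, a=1..z=26) + 9.
Applying it to dance: d=4→17, a=1→11, n=14→37, c=3→15, e=5→19.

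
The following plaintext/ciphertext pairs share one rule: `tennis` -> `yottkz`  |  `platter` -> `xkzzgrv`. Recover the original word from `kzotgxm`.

granite

Two steps: reverse the string, then apply a Caesar shift of +6.
Undoing it on kzotgxm: shift back: k−6=e, z−6=t, o−6=i, t−6=n, g−6=a, x−6=r, m−6=g → etinarg; then reverse → granite.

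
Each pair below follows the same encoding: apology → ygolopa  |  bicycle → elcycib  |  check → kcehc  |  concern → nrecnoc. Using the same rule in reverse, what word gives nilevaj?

javelin

The output letters match the input read backwards: apology reversed is ygolopa. The word is simply reversed.
Reversing it on nilevaj: then reverse → javelin.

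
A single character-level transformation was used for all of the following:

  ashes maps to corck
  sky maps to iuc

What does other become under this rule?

Two steps: reverse the string, then apply a Caesar shift of +10.
For other: reverse → rehto; then shift: r+10=b, e+10=o, h+10=r, t+10=d, o+10=y.

bordy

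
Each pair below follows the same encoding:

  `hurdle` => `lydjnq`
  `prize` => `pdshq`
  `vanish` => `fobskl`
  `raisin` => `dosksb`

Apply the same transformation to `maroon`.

uodiib

Each letter's alphabet position (a=0..z=25) is mapped through 7·x+14 mod 26 — an affine cipher.
On maroon: m(12)→7·12+14≡20=u; a(0)→7·0+14≡14=o; r(17)→7·17+14≡3=d; o(14)→7·14+14≡8=i; o(14)→7·14+14≡8=i; n(13)→7·13+14≡1=b (all mod 26).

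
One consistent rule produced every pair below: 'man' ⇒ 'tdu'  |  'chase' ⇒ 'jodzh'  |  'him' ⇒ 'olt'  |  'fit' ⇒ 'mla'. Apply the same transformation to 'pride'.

wylkh

Two shifts are in play — +3 for a/e/i/o/u, +7 for every other letter.
For pride: p(cons)+7=w, r(cons)+7=y, i(vowel)+3=l, d(cons)+7=k, e(vowel)+3=h.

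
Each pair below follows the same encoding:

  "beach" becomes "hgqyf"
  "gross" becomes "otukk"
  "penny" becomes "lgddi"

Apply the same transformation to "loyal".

vuiqv

b(1)→h(7) and e(4)→g(6) fit y≡17x+16 (mod 26); the inverse of 17 mod 26 is 23. Treating letters as 0–25, the rule is x ↦ 17x + 16 (mod 26).
Applying it to loyal: l(11)→17·11+16≡21=v; o(14)→17·14+16≡20=u; y(24)→17·24+16≡8=i; a(0)→17·0+16≡16=q; l(11)→17·11+16≡21=v (all mod 26).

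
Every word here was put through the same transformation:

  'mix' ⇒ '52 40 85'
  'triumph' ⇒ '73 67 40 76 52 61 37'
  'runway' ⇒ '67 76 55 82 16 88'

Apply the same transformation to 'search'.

Each letter becomes 3×(its alphabet position, a=1..z=26) + 13.
On search: s=19→70, e=5→28, a=1→16, r=18→67, c=3→22, h=8→37.

70 28 16 67 22 37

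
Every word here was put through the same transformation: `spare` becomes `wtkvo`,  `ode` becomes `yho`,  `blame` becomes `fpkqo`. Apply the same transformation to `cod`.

The shift depends on letter class: consonant s→w is +4, but vowel a→k is +10. The rule splits by letter class: vowels +10, consonants +4.
For cod: c(cons)+4=g, o(vowel)+10=y, d(cons)+4=h.

gyh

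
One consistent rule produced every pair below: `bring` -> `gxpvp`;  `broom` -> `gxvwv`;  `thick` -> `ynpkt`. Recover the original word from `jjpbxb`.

editor

Letter i (0-indexed) is shifted by i+5, so successive shifts are 5, 6, 7, ….
Decoding jjpbxb: j−5=e, j−6=d, p−7=i, b−8=t, x−9=o, b−10=r.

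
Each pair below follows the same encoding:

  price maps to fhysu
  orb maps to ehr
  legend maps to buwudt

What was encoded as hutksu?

reduce

This is a Caesar cipher with shift 16.
Undoing it on hutksu: h−16=r, u−16=e, t−16=d, k−16=u, s−16=c, u−16=e.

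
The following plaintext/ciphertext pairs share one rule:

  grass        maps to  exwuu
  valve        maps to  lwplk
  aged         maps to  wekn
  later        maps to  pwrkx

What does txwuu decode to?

brass

g(6)→e(4) and r(17)→x(23) fit y≡23x+22 (mod 26); the inverse of 23 mod 26 is 17. Treating letters as 0–25, the rule is x ↦ 23x + 22 (mod 26).
Undoing it on txwuu: t(19)→17·(19−22)≡1=b; x(23)→17·(23−22)≡17=r; w(22)→17·(22−22)≡0=a; u(20)→17·(20−22)≡18=s; u(20)→17·(20−22)≡18=s (all mod 26).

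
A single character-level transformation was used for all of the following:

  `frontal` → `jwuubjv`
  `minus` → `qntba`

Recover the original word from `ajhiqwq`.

webbing

In frontal: f→j is +4, r→w is +5, o→u is +6, n→u is +7 — the shift increases by 1 each position. Letter i (0-indexed) is shifted by i+4, so successive shifts are 4, 5, 6, ….
Undoing it on ajhiqwq: a−4=w, j−5=e, h−6=b, i−7=b, q−8=i, w−9=n, q−10=g.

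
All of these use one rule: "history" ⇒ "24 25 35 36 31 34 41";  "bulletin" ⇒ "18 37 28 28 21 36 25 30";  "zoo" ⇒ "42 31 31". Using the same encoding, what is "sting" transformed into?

35 36 25 30 23

The number is (letter's place in the alphabet, a=1) + 16.
On sting: s=19→35, t=20→36, i=9→25, n=14→30, g=7→23.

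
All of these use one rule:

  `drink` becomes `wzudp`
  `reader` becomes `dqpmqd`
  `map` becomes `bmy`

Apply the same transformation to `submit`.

The word is reversed, then every letter is shifted forward by 12.
For submit: reverse → timbus; then shift: t+12=f, i+12=u, m+12=y, b+12=n, u+12=g, s+12=e.

fuynge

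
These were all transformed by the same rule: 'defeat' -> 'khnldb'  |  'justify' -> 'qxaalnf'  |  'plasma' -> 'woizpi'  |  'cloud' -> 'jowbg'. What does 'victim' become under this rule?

clkalu

Shifts by position in defeat: pos 0: d→k (+7), pos 1: e→h (+3), pos 2: f→n (+8), pos 3: e→l (+7), pos 4: a→d (+3), pos 5: t→b (+8) — repeating every 3. A repeating key of period 3 is used — shifts +7, +3, +8 over and over.
For victim: v+7=c, i+3=l, c+8=k, t+7=a, i+3=l, m+8=u.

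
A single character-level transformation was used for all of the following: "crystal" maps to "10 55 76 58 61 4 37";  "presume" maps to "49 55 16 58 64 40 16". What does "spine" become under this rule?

Each letter becomes 3×(its alphabet position, a=1..z=26) + 1.
For spine: s=19→58, p=16→49, i=9→28, n=14→43, e=5→16.

58 49 28 43 16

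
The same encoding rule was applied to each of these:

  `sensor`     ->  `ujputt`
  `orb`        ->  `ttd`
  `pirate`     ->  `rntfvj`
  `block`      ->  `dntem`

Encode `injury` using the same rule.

nplzta

Two shifts are in play — +5 for a/e/i/o/u, +2 for every other letter.
For injury: i(vowel)+5=n, n(cons)+2=p, j(cons)+2=l, u(vowel)+5=z, r(cons)+2=t, y(cons)+2=a.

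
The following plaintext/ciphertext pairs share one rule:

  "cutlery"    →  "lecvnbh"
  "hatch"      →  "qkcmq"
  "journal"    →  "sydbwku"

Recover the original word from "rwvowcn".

immense

It's a Vigenère-style cipher with numeric key [9,10]: position i shifts by key[i mod 2].
Reversing it on rwvowcn: r−9=i, w−10=m, v−9=m, o−10=e, w−9=n, c−10=s, n−9=e.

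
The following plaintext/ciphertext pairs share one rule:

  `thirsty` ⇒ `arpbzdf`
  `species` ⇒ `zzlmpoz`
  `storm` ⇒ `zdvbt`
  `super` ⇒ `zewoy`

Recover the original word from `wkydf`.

party

It's a Vigenère-style cipher with numeric key [7,10]: position i shifts by key[i mod 2].
Undoing it on wkydf: w−7=p, k−10=a, y−7=r, d−10=t, f−7=y.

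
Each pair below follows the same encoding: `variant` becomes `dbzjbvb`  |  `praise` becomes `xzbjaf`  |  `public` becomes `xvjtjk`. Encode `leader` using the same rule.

The shift depends on letter class: consonant v→d is +8, but vowel a→b is +1. Two shifts are in play — +1 for a/e/i/o/u, +8 for every other letter.
On leader: l(cons)+8=t, e(vowel)+1=f, a(vowel)+1=b, d(cons)+8=l, e(vowel)+1=f, r(cons)+8=z.

tfblfz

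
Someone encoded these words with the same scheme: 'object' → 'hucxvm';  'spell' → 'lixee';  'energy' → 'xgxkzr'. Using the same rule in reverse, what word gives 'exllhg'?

lesson

Compare letters: o→h is +19, b→u is +19, j→c is +19 — a constant shift. This is a Caesar cipher with shift 19.
Reversing it on exllhg: e−19=l, x−19=e, l−19=s, l−19=s, h−19=o, g−19=n.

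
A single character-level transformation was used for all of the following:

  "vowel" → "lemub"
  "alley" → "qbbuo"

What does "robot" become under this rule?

Compare letters: v→l is +16, o→e is +16, w→m is +16 — a constant shift. This is a Caesar cipher with shift 16.
For robot: r+16=h, o+16=e, b+16=r, o+16=e, t+16=j.

herej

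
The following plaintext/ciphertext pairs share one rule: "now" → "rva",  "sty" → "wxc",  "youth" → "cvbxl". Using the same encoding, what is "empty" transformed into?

lqtxc

The shift depends on letter class: consonant n→r is +4, but vowel o→v is +7. The rule splits by letter class: vowels +7, consonants +4.
For empty: e(vowel)+7=l, m(cons)+4=q, p(cons)+4=t, t(cons)+4=x, y(cons)+4=c.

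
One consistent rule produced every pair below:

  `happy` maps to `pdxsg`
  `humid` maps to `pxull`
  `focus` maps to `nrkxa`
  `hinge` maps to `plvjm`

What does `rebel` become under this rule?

zhjht

Shifts by position in happy: pos 0: h→p (+8), pos 1: a→d (+3), pos 2: p→x (+8), pos 3: p→s (+3) — repeating every 2. A repeating key of period 2 is used — shifts +8, +3 over and over.
On rebel: r+8=z, e+3=h, b+8=j, e+3=h, l+8=t.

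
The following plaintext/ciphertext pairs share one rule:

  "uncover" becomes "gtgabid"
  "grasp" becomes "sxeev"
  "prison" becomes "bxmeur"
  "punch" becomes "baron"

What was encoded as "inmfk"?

white

Shifts by position in uncover: pos 0: u→g (+12), pos 1: n→t (+6), pos 2: c→g (+4), pos 3: o→a (+12), pos 4: v→b (+6), pos 5: e→i (+4) — repeating every 3. A repeating key of period 3 is used — shifts +12, +6, +4 over and over.
Reversing it on inmfk: i−12=w, n−6=h, m−4=i, f−12=t, k−6=e.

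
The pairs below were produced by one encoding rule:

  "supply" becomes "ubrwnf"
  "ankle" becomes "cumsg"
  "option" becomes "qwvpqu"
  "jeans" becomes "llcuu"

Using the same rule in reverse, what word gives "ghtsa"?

Shifts by position in supply: pos 0: s→u (+2), pos 1: u→b (+7), pos 2: p→r (+2), pos 3: p→w (+7) — repeating every 2. The shifts repeat in a cycle of length 2: positions 0,1,… shift by +2, +7, then the pattern repeats.
Decoding ghtsa: g−2=e, h−7=a, t−2=r, s−7=l, a−2=y.

early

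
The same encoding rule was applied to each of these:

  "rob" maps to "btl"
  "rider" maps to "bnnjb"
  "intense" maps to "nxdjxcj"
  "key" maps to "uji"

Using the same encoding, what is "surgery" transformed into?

czbqjbi

The shift depends on letter class: consonant r→b is +10, but vowel o→t is +5. Two shifts are in play — +5 for a/e/i/o/u, +10 for every other letter.
Applying it to surgery: s(cons)+10=c, u(vowel)+5=z, r(cons)+10=b, g(cons)+10=q, e(vowel)+5=j, r(cons)+10=b, y(cons)+10=i.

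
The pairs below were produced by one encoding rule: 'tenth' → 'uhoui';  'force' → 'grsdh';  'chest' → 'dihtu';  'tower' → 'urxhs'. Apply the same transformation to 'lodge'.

mrehh

Two shifts are in play — +3 for a/e/i/o/u, +1 for every other letter.
For lodge: l(cons)+1=m, o(vowel)+3=r, d(cons)+1=e, g(cons)+1=h, e(vowel)+3=h.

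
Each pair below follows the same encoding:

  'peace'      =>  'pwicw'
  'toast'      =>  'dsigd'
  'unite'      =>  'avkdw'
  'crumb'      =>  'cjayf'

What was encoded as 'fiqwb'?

p(15)→p(15) and e(4)→w(22) fit y≡23x+8 (mod 26); the inverse of 23 mod 26 is 17. This is an affine cipher: with a=0,…,z=25, each position x becomes (23x+8) mod 26.
Decoding fiqwb: f(5)→17·(5−8)≡1=b; i(8)→17·(8−8)≡0=a; q(16)→17·(16−8)≡6=g; w(22)→17·(22−8)≡4=e; b(1)→17·(1−8)≡11=l (all mod 26).

bagel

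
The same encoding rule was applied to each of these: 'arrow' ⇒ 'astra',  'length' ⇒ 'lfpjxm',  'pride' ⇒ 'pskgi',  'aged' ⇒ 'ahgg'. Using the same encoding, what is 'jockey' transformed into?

jpenid

In arrow: a→a is +0, r→s is +1, r→t is +2, o→r is +3 — the shift increases by 1 each position. Each letter shifts forward by its position index (0, 1, 2, …) — the shift grows by one for each successive letter.
For jockey: j+0=j, o+1=p, c+2=e, k+3=n, e+4=i, y+5=d.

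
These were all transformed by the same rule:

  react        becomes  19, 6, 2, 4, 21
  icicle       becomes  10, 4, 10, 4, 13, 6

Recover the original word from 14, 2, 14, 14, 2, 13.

r is letter #18 and maps to 19: an offset of 1. Letters become their 1-based position plus 1 (so a→2, b→3, …).
Reversing it on 14, 2, 14, 14, 2, 13: 14→(14−1)÷1=13=m, 2→(2−1)÷1=1=a, 14→(14−1)÷1=13=m, 14→(14−1)÷1=13=m, 2→(2−1)÷1=1=a, 13→(13−1)÷1=12=l.

mammal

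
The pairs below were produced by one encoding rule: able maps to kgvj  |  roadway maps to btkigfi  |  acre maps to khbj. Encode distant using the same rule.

The shifts repeat in a cycle of length 2: positions 0,1,… shift by +10, +5, then the pattern repeats.
For distant: d+10=n, i+5=n, s+10=c, t+5=y, a+10=k, n+5=s, t+10=d.

nncyksd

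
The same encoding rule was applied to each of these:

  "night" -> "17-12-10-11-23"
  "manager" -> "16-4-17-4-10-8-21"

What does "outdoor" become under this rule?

n is letter #14 and maps to 17: an offset of 3. Letters become their 1-based position plus 3 (so a→4, b→5, …).
Applying it to outdoor: o=15→18, u=21→24, t=20→23, d=4→7, o=15→18, o=15→18, r=18→21.

18-24-23-7-18-18-21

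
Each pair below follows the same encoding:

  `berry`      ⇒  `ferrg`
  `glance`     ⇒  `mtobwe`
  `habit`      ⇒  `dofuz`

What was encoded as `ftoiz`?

Treating letters as 0–25, the rule is x ↦ 17x + 14 (mod 26).
Decoding ftoiz: f(5)→23·(5−14)≡1=b; t(19)→23·(19−14)≡11=l; o(14)→23·(14−14)≡0=a; i(8)→23·(8−14)≡18=s; z(25)→23·(25−14)≡19=t (all mod 26).

blast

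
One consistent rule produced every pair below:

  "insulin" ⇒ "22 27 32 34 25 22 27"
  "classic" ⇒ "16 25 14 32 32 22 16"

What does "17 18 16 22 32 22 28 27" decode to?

decision

i is letter #9 and maps to 22: an offset of 13. Each letter is replaced by its alphabet position (a=1..z=26) + 13.
Decoding 17 18 16 22 32 22 28 27: 17→(17−13)÷1=4=d, 18→(18−13)÷1=5=e, 16→(16−13)÷1=3=c, 22→(22−13)÷1=9=i, 32→(32−13)÷1=19=s, 22→(22−13)÷1=9=i, 28→(28−13)÷1=15=o, 27→(27−13)÷1=14=n.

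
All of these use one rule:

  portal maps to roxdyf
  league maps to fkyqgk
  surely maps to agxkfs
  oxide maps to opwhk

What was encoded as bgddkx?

butter

p(15)→r(17) and o(14)→o(14) fit y≡3x+24 (mod 26); the inverse of 3 mod 26 is 9. Each letter's alphabet position (a=0..z=25) is mapped through 3·x+24 mod 26 — an affine cipher.
Decoding bgddkx: b(1)→9·(1−24)≡1=b; g(6)→9·(6−24)≡20=u; d(3)→9·(3−24)≡19=t; d(3)→9·(3−24)≡19=t; k(10)→9·(10−24)≡4=e; x(23)→9·(23−24)≡17=r (all mod 26).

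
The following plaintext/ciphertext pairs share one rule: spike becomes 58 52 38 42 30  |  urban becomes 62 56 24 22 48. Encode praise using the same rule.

s(#19)→58 and p(#16)→52: differences scale by 2, so n = 2·pos + 20. Each letter becomes 2×(its alphabet position, a=1..z=26) + 20.
On praise: p=16→52, r=18→56, a=1→22, i=9→38, s=19→58, e=5→30.

52 56 22 38 58 30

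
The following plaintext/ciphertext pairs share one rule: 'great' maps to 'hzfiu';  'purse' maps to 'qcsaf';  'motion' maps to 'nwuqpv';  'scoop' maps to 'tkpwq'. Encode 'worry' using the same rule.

xwszz

Shifts by position in great: pos 0: g→h (+1), pos 1: r→z (+8), pos 2: e→f (+1), pos 3: a→i (+8) — repeating every 2. A repeating key of period 2 is used — shifts +1, +8 over and over.
On worry: w+1=x, o+8=w, r+1=s, r+8=z, y+1=z.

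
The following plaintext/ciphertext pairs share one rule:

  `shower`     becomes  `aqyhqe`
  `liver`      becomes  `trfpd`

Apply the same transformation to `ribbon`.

zrlmaa

In shower: s→a is +8, h→q is +9, o→y is +10, w→h is +11 — the shift increases by 1 each position. Each letter shifts forward by (position + 8), i.e. 8, 9, 10, … — the shift grows by one for each successive letter.
For ribbon: r+8=z, i+9=r, b+10=l, b+11=m, o+12=a, n+13=a.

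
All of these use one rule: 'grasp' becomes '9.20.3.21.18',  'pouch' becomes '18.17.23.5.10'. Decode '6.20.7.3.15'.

g is letter #7 and maps to 9: an offset of 2. Each letter is replaced by its alphabet position (a=1..z=26) + 2.
Reversing it on 6.20.7.3.15: 6→(6−2)÷1=4=d, 20→(20−2)÷1=18=r, 7→(7−2)÷1=5=e, 3→(3−2)÷1=1=a, 15→(15−2)÷1=13=m.

dream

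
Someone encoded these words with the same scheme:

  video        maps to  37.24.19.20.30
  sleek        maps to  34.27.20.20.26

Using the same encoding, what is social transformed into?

34.30.18.24.16.27

Each letter is replaced by its alphabet position (a=1..z=26) + 15.
For social: s=19→34, o=15→30, c=3→18, i=9→24, a=1→16, l=12→27.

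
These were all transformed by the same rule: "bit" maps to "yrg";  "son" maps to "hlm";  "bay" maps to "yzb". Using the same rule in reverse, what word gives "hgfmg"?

Each letter is replaced by its mirror in the alphabet: a↔z, b↔y, c↔x, and so on (the Atbash cipher).
Reversing it on hgfmg: h↔s, g↔t, f↔u, m↔n, g↔t.

stunt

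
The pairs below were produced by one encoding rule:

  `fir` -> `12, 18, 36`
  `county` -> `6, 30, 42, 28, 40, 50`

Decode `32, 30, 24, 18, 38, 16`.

With a=1..z=26, the number is 2·pos.
Decoding 32, 30, 24, 18, 38, 16: 32→(32−0)÷2=16=p, 30→(30−0)÷2=15=o, 24→(24−0)÷2=12=l, 18→(18−0)÷2=9=i, 38→(38−0)÷2=19=s, 16→(16−0)÷2=8=h.

polish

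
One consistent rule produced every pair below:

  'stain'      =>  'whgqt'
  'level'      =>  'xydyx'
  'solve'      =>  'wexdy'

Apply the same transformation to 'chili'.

cfqxq

s(18)→w(22) and t(19)→h(7) fit y≡11x+6 (mod 26); the inverse of 11 mod 26 is 19. Treating letters as 0–25, the rule is x ↦ 11x + 6 (mod 26).
For chili: c(2)→11·2+6≡2=c; h(7)→11·7+6≡5=f; i(8)→11·8+6≡16=q; l(11)→11·11+6≡23=x; i(8)→11·8+6≡16=q (all mod 26).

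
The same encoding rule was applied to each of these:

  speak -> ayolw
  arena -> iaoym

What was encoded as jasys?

In speak: s→a is +8, p→y is +9, e→o is +10, a→l is +11 — the shift increases by 1 each position. The shift increases by 1 at each position, starting from +8: 8, 9, 10, ….
Reversing it on jasys: j−8=b, a−9=r, s−10=i, y−11=n, s−12=g.

bring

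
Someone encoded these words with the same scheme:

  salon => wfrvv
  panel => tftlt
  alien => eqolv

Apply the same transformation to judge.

The shift increases by 1 at each position, starting from +4: 4, 5, 6, ….
Applying it to judge: j+4=n, u+5=z, d+6=j, g+7=n, e+8=m.

nzjnm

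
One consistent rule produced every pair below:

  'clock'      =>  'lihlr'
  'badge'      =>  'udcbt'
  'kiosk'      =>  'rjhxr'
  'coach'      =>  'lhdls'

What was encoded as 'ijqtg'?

liner

c(2)→l(11) and l(11)→i(8) fit y≡17x+3 (mod 26); the inverse of 17 mod 26 is 23. Treating letters as 0–25, the rule is x ↦ 17x + 3 (mod 26).
Decoding ijqtg: i(8)→23·(8−3)≡11=l; j(9)→23·(9−3)≡8=i; q(16)→23·(16−3)≡13=n; t(19)→23·(19−3)≡4=e; g(6)→23·(6−3)≡17=r (all mod 26).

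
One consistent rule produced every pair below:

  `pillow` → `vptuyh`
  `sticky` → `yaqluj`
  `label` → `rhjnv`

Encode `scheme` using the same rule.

yjpnwp

In pillow: p→v is +6, i→p is +7, l→t is +8, l→u is +9 — the shift increases by 1 each position. Each letter shifts forward by (position + 6), i.e. 6, 7, 8, … — the shift grows by one for each successive letter.
For scheme: s+6=y, c+7=j, h+8=p, e+9=n, m+10=w, e+11=p.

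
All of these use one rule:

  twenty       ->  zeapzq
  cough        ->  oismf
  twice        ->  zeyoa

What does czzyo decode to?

attic

Treating letters as 0–25, the rule is x ↦ 19x + 2 (mod 26).
Undoing it on czzyo: c(2)→11·(2−2)≡0=a; z(25)→11·(25−2)≡19=t; z(25)→11·(25−2)≡19=t; y(24)→11·(24−2)≡8=i; o(14)→11·(14−2)≡2=c (all mod 26).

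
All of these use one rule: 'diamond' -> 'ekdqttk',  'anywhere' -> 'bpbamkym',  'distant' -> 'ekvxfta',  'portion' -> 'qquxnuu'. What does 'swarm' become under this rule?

tydvr

Each letter shifts forward by (position + 1), i.e. 1, 2, 3, … — the shift grows by one for each successive letter.
On swarm: s+1=t, w+2=y, a+3=d, r+4=v, m+5=r.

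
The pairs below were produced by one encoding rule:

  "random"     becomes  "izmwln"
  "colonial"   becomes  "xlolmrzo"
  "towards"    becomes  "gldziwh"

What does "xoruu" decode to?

cliff

Each pair mirrors across the alphabet (r↔i, a↔z, n↔m): positions sum to 25. This is the alphabet-reversal cipher (Atbash): a becomes z, b becomes y, etc.
Reversing it on xoruu: x↔c, o↔l, r↔i, u↔f, u↔f.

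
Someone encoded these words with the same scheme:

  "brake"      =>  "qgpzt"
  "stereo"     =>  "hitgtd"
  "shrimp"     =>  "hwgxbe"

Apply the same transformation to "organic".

Every letter moves 15 places later in the alphabet, wrapping around z→a.
For organic: o+15=d, r+15=g, g+15=v, a+15=p, n+15=c, i+15=x, c+15=r.

dgvpcxr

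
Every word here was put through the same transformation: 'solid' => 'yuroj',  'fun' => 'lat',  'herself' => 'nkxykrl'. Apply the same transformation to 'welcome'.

ckriusk

Compare letters: s→y is +6, o→u is +6, l→r is +6 — a constant shift. Each letter is shifted forward by 6 in the alphabet (a Caesar shift of +6).
For welcome: w+6=c, e+6=k, l+6=r, c+6=i, o+6=u, m+6=s, e+6=k.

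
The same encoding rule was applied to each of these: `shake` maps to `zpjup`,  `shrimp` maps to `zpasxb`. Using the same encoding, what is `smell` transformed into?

The shift increases by 1 at each position, starting from +7: 7, 8, 9, ….
For smell: s+7=z, m+8=u, e+9=n, l+10=v, l+11=w.

zunvw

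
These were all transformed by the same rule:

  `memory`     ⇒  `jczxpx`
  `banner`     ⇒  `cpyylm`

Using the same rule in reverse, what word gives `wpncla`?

The output letters match the input read backwards, each shifted +11: memory reversed is yromem. The word is reversed, then every letter is shifted forward by 11.
Reversing it on wpncla: shift back: w−11=l, p−11=e, n−11=c, c−11=r, l−11=a, a−11=p → lecrap; then reverse → parcel.

parcel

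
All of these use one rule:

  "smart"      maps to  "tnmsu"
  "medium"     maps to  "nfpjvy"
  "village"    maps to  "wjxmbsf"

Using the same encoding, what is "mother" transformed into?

Shifts by position in smart: pos 0: s→t (+1), pos 1: m→n (+1), pos 2: a→m (+12), pos 3: r→s (+1), pos 4: t→u (+1) — repeating every 3. A repeating key of period 3 is used — shifts +1, +1, +12 over and over.
Applying it to mother: m+1=n, o+1=p, t+12=f, h+1=i, e+1=f, r+12=d.

npfifd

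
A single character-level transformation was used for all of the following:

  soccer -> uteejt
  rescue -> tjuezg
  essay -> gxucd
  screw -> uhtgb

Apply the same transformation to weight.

yjkimv

Shifts by position in soccer: pos 0: s→u (+2), pos 1: o→t (+5), pos 2: c→e (+2), pos 3: c→e (+2), pos 4: e→j (+5), pos 5: r→t (+2) — repeating every 3. A repeating key of period 3 is used — shifts +2, +5, +2 over and over.
For weight: w+2=y, e+5=j, i+2=k, g+2=i, h+5=m, t+2=v.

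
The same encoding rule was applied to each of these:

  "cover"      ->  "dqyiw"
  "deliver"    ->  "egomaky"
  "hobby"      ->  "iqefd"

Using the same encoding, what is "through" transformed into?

ujuszmo

In cover: c→d is +1, o→q is +2, v→y is +3, e→i is +4 — the shift increases by 1 each position. Each letter shifts forward by (position + 1), i.e. 1, 2, 3, … — the shift grows by one for each successive letter.
Applying it to through: t+1=u, h+2=j, r+3=u, o+4=s, u+5=z, g+6=m, h+7=o.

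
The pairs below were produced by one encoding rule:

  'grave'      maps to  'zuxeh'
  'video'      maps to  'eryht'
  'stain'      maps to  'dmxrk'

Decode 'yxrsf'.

g(6)→z(25) and r(17)→u(20) fit y≡9x+23 (mod 26); the inverse of 9 mod 26 is 3. Treating letters as 0–25, the rule is x ↦ 9x + 23 (mod 26).
Decoding yxrsf: y(24)→3·(24−23)≡3=d; x(23)→3·(23−23)≡0=a; r(17)→3·(17−23)≡8=i; s(18)→3·(18−23)≡11=l; f(5)→3·(5−23)≡24=y (all mod 26).

daily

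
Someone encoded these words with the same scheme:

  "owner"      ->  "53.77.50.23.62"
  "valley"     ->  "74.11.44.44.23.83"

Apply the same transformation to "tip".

With a=1..z=26, the number is 3·pos + 8.
Applying it to tip: t=20→68, i=9→35, p=16→56.

68.35.56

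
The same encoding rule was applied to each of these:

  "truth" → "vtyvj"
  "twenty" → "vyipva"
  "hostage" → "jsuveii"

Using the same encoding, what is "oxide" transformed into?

szmfi

The shift depends on letter class: consonant t→v is +2, but vowel u→y is +4. The rule splits by letter class: vowels +4, consonants +2.
For oxide: o(vowel)+4=s, x(cons)+2=z, i(vowel)+4=m, d(cons)+2=f, e(vowel)+4=i.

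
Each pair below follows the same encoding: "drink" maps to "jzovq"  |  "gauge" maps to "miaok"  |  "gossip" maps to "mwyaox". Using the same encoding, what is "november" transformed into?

It's a Vigenère-style cipher with numeric key [6,8]: position i shifts by key[i mod 2].
Applying it to november: n+6=t, o+8=w, v+6=b, e+8=m, m+6=s, b+8=j, e+6=k, r+8=z.

twbmsjkz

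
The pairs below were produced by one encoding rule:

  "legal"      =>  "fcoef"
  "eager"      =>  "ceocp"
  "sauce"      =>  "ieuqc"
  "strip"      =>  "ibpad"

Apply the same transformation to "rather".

pebhcp

l(11)→f(5) and e(4)→c(2) fit y≡19x+4 (mod 26); the inverse of 19 mod 26 is 11. Treating letters as 0–25, the rule is x ↦ 19x + 4 (mod 26).
Applying it to rather: r(17)→19·17+4≡15=p; a(0)→19·0+4≡4=e; t(19)→19·19+4≡1=b; h(7)→19·7+4≡7=h; e(4)→19·4+4≡2=c; r(17)→19·17+4≡15=p (all mod 26).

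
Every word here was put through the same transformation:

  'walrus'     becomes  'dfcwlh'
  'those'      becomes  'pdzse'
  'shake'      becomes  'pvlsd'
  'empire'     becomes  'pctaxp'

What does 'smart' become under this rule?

The output letters match the input read backwards, each shifted +11: walrus reversed is surlaw. Read the word backwards and shift each letter +11.
Applying it to smart: reverse → trams; then shift: t+11=e, r+11=c, a+11=l, m+11=x, s+11=d.

eclxd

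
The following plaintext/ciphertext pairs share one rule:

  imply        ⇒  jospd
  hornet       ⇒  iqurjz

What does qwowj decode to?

pulse

In imply: i→j is +1, m→o is +2, p→s is +3, l→p is +4 — the shift increases by 1 each position. Letter i (0-indexed) is shifted by i+1, so successive shifts are 1, 2, 3, ….
Decoding qwowj: q−1=p, w−2=u, o−3=l, w−4=s, j−5=e.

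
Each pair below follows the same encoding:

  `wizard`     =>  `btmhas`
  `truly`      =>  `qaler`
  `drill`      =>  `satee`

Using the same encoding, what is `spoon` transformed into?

w(22)→b(1) and i(8)→t(19) fit y≡21x+7 (mod 26); the inverse of 21 mod 26 is 5. Treating letters as 0–25, the rule is x ↦ 21x + 7 (mod 26).
Applying it to spoon: s(18)→21·18+7≡21=v; p(15)→21·15+7≡10=k; o(14)→21·14+7≡15=p; o(14)→21·14+7≡15=p; n(13)→21·13+7≡20=u (all mod 26).

vkppu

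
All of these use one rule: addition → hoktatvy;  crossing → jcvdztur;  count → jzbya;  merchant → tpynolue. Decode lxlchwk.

Shifts by position in addition: pos 0: a→h (+7), pos 1: d→o (+11), pos 2: d→k (+7), pos 3: i→t (+11) — repeating every 2. The shifts repeat in a cycle of length 2: positions 0,1,… shift by +7, +11, then the pattern repeats.
Reversing it on lxlchwk: l−7=e, x−11=m, l−7=e, c−11=r, h−7=a, w−11=l, k−7=d.

emerald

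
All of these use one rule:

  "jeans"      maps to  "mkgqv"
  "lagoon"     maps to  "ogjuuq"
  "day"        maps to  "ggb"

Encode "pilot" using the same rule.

soouw

The shift depends on letter class: consonant j→m is +3, but vowel e→k is +6. Two shifts are in play — +6 for a/e/i/o/u, +3 for every other letter.
For pilot: p(cons)+3=s, i(vowel)+6=o, l(cons)+3=o, o(vowel)+6=u, t(cons)+3=w.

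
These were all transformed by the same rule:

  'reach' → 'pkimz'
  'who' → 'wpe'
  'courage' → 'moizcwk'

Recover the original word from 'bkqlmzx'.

Read the word backwards and shift each letter +8.
Undoing it on bkqlmzx: shift back: b−8=t, k−8=c, q−8=i, l−8=d, m−8=e, z−8=r, x−8=p → tciderp; then reverse → predict.

predict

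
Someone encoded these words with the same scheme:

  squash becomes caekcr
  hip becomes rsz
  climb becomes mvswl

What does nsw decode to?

Compare letters: s→c is +10, q→a is +10, u→e is +10 — a constant shift. Every letter moves 10 places later in the alphabet, wrapping around z→a.
Undoing it on nsw: n−10=d, s−10=i, w−10=m.

dim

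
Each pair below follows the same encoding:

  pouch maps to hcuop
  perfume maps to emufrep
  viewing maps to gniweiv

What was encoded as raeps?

The output letters match the input read backwards: pouch reversed is hcuop. It's just the letters in reverse order.
Undoing it on raeps: then reverse → spear.

spear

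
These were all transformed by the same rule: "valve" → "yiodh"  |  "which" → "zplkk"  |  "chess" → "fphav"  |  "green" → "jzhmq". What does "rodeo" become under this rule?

Shifts by position in valve: pos 0: v→y (+3), pos 1: a→i (+8), pos 2: l→o (+3), pos 3: v→d (+8) — repeating every 2. A repeating key of period 2 is used — shifts +3, +8 over and over.
For rodeo: r+3=u, o+8=w, d+3=g, e+8=m, o+3=r.

uwgmr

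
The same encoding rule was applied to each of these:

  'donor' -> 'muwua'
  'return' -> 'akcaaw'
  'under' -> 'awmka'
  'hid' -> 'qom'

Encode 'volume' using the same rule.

Two shifts are in play — +6 for a/e/i/o/u, +9 for every other letter.
For volume: v(cons)+9=e, o(vowel)+6=u, l(cons)+9=u, u(vowel)+6=a, m(cons)+9=v, e(vowel)+6=k.

euuavk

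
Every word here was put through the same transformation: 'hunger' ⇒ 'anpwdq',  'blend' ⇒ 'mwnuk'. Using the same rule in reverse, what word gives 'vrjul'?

claim

The output letters match the input read backwards, each shifted +9: hunger reversed is regnuh. Two steps: reverse the string, then apply a Caesar shift of +9.
Reversing it on vrjul: shift back: v−9=m, r−9=i, j−9=a, u−9=l, l−9=c → mialc; then reverse → claim.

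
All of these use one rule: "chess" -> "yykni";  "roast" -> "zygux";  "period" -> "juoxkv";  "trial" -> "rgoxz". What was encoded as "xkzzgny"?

The output letters match the input read backwards, each shifted +6: chess reversed is ssehc. The word is reversed, then every letter is shifted forward by 6.
Reversing it on xkzzgny: shift back: x−6=r, k−6=e, z−6=t, z−6=t, g−6=a, n−6=h, y−6=s → rettahs; then reverse → shatter.

shatter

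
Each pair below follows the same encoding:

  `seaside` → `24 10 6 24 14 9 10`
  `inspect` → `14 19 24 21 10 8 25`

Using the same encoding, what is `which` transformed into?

28 13 14 8 13

s is letter #19 and maps to 24: an offset of 5. Letters become their 1-based position plus 5 (so a→6, b→7, …).
On which: w=23→28, h=8→13, i=9→14, c=3→8, h=8→13.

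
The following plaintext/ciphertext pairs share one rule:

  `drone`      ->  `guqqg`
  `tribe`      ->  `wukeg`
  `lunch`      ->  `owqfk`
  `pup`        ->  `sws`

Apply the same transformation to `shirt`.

The rule splits by letter class: vowels +2, consonants +3.
Applying it to shirt: s(cons)+3=v, h(cons)+3=k, i(vowel)+2=k, r(cons)+3=u, t(cons)+3=w.

vkkuw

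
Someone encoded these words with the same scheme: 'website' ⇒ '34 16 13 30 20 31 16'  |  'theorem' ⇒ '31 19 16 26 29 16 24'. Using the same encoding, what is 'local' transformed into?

23 26 14 12 23

w is letter #23 and maps to 34: an offset of 11. The number is (letter's place in the alphabet, a=1) + 11.
For local: l=12→23, o=15→26, c=3→14, a=1→12, l=12→23.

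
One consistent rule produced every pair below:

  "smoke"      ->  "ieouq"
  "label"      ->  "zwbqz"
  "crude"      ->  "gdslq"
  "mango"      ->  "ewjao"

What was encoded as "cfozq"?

whole

s(18)→i(8) and m(12)→e(4) fit y≡5x+22 (mod 26); the inverse of 5 mod 26 is 21. Each letter's alphabet position (a=0..z=25) is mapped through 5·x+22 mod 26 — an affine cipher.
Decoding cfozq: c(2)→21·(2−22)≡22=w; f(5)→21·(5−22)≡7=h; o(14)→21·(14−22)≡14=o; z(25)→21·(25−22)≡11=l; q(16)→21·(16−22)≡4=e (all mod 26).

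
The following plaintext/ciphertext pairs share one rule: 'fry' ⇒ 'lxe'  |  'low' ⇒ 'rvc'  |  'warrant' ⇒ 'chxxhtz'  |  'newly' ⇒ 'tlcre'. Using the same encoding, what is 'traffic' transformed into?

Vowels shift forward by 7 and consonants shift forward by 6.
On traffic: t(cons)+6=z, r(cons)+6=x, a(vowel)+7=h, f(cons)+6=l, f(cons)+6=l, i(vowel)+7=p, c(cons)+6=i.

zxhllpi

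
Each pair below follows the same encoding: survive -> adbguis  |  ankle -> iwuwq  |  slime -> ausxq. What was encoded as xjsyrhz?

In survive: s→a is +8, u→d is +9, r→b is +10, v→g is +11 — the shift increases by 1 each position. The shift increases by 1 at each position, starting from +8: 8, 9, 10, ….
Reversing it on xjsyrhz: x−8=p, j−9=a, s−10=i, y−11=n, r−12=f, h−13=u, z−14=l.

painful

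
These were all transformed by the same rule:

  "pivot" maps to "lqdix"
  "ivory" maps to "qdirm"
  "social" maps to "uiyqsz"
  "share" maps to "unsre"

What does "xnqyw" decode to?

thick

p(15)→l(11) and i(8)→q(16) fit y≡3x+18 (mod 26); the inverse of 3 mod 26 is 9. Treating letters as 0–25, the rule is x ↦ 3x + 18 (mod 26).
Reversing it on xnqyw: x(23)→9·(23−18)≡19=t; n(13)→9·(13−18)≡7=h; q(16)→9·(16−18)≡8=i; y(24)→9·(24−18)≡2=c; w(22)→9·(22−18)≡10=k (all mod 26).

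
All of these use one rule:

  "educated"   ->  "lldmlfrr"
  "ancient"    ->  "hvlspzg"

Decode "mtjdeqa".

flatten

In educated: e→l is +7, d→l is +8, u→d is +9, c→m is +10 — the shift increases by 1 each position. Letter i (0-indexed) is shifted by i+7, so successive shifts are 7, 8, 9, ….
Decoding mtjdeqa: m−7=f, t−8=l, j−9=a, d−10=t, e−11=t, q−12=e, a−13=n.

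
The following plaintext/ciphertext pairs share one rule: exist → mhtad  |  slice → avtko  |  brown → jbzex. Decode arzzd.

short

Shifts by position in exist: pos 0: e→m (+8), pos 1: x→h (+10), pos 2: i→t (+11), pos 3: s→a (+8), pos 4: t→d (+10) — repeating every 3. It's a Vigenère-style cipher with numeric key [8,10,11]: position i shifts by key[i mod 3].
Undoing it on arzzd: a−8=s, r−10=h, z−11=o, z−8=r, d−10=t.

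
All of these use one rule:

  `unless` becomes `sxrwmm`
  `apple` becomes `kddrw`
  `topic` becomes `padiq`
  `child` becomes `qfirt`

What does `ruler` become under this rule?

u(20)→s(18) and n(13)→x(23) fit y≡3x+10 (mod 26); the inverse of 3 mod 26 is 9. This is an affine cipher: with a=0,…,z=25, each position x becomes (3x+10) mod 26.
On ruler: r(17)→3·17+10≡9=j; u(20)→3·20+10≡18=s; l(11)→3·11+10≡17=r; e(4)→3·4+10≡22=w; r(17)→3·17+10≡9=j (all mod 26).

jsrwj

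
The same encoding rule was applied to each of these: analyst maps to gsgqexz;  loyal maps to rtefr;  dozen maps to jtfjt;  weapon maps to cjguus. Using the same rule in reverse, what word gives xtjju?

Shifts by position in analyst: pos 0: a→g (+6), pos 1: n→s (+5), pos 2: a→g (+6), pos 3: l→q (+5) — repeating every 2. It's a Vigenère-style cipher with numeric key [6,5]: position i shifts by key[i mod 2].
Decoding xtjju: x−6=r, t−5=o, j−6=d, j−5=e, u−6=o.

rodeo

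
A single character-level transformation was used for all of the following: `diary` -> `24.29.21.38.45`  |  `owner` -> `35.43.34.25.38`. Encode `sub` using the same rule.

d is letter #4 and maps to 24: an offset of 20. Each letter is replaced by its alphabet position (a=1..z=26) + 20.
Applying it to sub: s=19→39, u=21→41, b=2→22.

39.41.22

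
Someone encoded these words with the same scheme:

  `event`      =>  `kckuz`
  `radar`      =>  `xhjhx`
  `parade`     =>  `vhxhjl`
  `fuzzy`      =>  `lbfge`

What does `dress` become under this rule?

Shifts by position in event: pos 0: e→k (+6), pos 1: v→c (+7), pos 2: e→k (+6), pos 3: n→u (+7) — repeating every 2. The shifts repeat in a cycle of length 2: positions 0,1,… shift by +6, +7, then the pattern repeats.
Applying it to dress: d+6=j, r+7=y, e+6=k, s+7=z, s+6=y.

jykzy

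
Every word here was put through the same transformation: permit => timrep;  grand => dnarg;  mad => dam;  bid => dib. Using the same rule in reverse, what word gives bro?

orb

It's just the letters in reverse order.
Undoing it on bro: then reverse → orb.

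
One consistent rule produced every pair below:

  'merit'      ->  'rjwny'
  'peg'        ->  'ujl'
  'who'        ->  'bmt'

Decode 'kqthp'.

flock

Compare letters: m→r is +5, e→j is +5, r→w is +5 — a constant shift. This is a Caesar cipher with shift 5.
Reversing it on kqthp: k−5=f, q−5=l, t−5=o, h−5=c, p−5=k.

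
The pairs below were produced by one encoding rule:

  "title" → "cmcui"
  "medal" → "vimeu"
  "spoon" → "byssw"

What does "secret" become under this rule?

bilaic

Vowels shift forward by 4 and consonants shift forward by 9.
For secret: s(cons)+9=b, e(vowel)+4=i, c(cons)+9=l, r(cons)+9=a, e(vowel)+4=i, t(cons)+9=c.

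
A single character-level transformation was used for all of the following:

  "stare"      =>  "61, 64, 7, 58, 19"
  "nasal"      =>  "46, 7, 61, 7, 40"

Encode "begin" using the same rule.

10, 19, 25, 31, 46

The formula is n = 3×(alphabet index, a=1) + 4.
On begin: b=2→10, e=5→19, g=7→25, i=9→31, n=14→46.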